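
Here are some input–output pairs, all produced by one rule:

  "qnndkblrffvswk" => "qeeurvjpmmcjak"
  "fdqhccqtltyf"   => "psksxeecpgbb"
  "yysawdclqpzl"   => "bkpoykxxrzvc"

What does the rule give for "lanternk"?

Each output is the input with this applied: swap the front and back halves of the string, then shift every letter 1 place backward in the alphabet (wrapping around).
Applying both steps to "lanternk": "ernklant", then "dqmjkzms".
(Check on "fdqhccqtltyf": → "qtltyffdqhcc" → "psksxeecpgbb" ✓)

dqmjkzms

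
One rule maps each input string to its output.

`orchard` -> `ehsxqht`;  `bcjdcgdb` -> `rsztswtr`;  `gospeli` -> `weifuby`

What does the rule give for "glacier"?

The transformation: shift every letter 10 places backward in the alphabet (wrapping around).
So "glacier" becomes "wbqsyuh".

wbqsyuh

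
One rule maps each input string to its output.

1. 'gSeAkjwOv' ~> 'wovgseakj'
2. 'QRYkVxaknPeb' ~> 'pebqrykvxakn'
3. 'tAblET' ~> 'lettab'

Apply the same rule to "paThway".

The rule is to move the last 3 characters to the front (rotate right by 3), then convert every letter to lowercase.
Applying both steps to "paThway": "waypaTh", then "waypath".

waypath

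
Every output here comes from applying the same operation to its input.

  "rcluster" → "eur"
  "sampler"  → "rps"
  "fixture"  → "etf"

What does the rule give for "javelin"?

In each case the input is transformed by: keep one character in every 3, starting at position 1 (positions 1st, 4th, 7th, ...), then reverse the string.
Applying both steps to "javelin": "jen", then "nej".

nej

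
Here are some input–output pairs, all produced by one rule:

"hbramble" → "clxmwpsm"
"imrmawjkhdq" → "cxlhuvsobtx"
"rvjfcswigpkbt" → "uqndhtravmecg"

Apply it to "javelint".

Each output is the input with this applied: move the first 2 characters to the end (rotate left by 2), then shift every letter 11 places forward in the alphabet (wrapping around).
Starting from "javelint": after the first operation, "velintja"; after the second, "gpwtyeul".

gpwtyeul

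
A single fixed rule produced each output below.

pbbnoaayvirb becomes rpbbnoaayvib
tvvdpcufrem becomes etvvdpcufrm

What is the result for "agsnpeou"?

oagsnpeu

In each case the input is transformed by: move the last character to the front, then swap the first and last characters.
"agsnpeou" → "uagsnpeo" → "oagsnpeu".
(Check on "pbbnoaayvirb": → "bpbbnoaayvir" → "rpbbnoaayvib" ✓)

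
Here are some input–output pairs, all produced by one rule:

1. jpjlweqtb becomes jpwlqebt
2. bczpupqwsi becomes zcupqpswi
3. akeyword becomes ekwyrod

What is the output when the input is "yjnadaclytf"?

What's happening: delete the first character, then swap each adjacent pair of characters (1↔2, 3↔4, ...).
Starting from "yjnadaclytf": after the first operation, "jnadaclytf"; after the second, "njdacaylft".

njdacaylft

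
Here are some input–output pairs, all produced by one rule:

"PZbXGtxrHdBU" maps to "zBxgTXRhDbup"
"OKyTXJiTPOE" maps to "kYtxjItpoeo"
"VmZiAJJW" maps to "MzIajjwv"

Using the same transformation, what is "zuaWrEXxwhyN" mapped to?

UAwRexXWHYnZ

Each output is the input with this applied: move the first character to the end, then flip the case of every letter.
Applying both steps to "zuaWrEXxwhyN": "uaWrEXxwhyNz", then "UAwRexXWHYnZ".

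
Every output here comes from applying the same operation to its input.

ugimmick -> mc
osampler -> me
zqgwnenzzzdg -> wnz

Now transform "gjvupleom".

Each output is the input with this applied: delete the first character, then keep one character in every 3, starting at position 3 (positions 3rd, 6th, 9th, ...).
On "gjvupleom": the first step gives "jvupleom", and the second then gives "ue".
(Check on "osampler": → "sampler" → "me" ✓)

ue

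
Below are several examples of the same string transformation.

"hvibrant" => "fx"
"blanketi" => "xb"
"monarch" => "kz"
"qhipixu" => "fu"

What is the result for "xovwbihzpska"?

The rule is to keep one character in every 3, starting at position 3 (positions 3rd, 6th, 9th, ...), then shift every letter 3 places backward in the alphabet (wrapping around).
Applying that to "xovwbihzpska" gives "sfmx".

sfmx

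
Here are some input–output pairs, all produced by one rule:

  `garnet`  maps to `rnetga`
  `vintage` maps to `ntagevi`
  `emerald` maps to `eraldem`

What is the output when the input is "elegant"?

egantel

Each output is the input with this applied: move the first 2 characters to the end (rotate left by 2).
Doing the same to "elegant": "egantel".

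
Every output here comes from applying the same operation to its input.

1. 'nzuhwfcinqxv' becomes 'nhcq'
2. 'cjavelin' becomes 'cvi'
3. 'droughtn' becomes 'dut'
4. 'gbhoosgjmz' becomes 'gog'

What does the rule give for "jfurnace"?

jrc

The pattern: delete the last character, then keep one character in every 3, starting at position 1 (positions 1st, 4th, 7th, ...).
Working it through for "jfurnace": intermediate "jfurnac", final "jrc".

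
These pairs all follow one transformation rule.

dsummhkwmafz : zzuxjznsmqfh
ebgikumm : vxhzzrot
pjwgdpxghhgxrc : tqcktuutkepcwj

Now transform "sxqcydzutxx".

In each case the input is transformed by: shift every letter 13 places forward in the alphabet (wrapping around) — i.e. ROT13, then move the first 3 characters to the end (rotate left by 3).
For "sxqcydzutxx", step one produces "fkdplqmhgkk"; step two turns that into "plqmhgkkfkd".

plqmhgkkfkd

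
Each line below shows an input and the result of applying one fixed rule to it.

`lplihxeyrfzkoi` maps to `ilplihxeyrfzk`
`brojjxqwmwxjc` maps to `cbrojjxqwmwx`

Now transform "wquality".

The rule is to move the last character to the front, then delete the last character.
Doing the same to "wquality": "ywquali".

ywquali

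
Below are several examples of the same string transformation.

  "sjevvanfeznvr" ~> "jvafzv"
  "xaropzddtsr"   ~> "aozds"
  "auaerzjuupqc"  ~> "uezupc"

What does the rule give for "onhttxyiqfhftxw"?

ntxiffx

In each case the input is transformed by: keep every other character starting from the second (positions 2nd, 4th, 6th, ...).
Applying that to "onhttxyiqfhftxw" gives "ntxiffx".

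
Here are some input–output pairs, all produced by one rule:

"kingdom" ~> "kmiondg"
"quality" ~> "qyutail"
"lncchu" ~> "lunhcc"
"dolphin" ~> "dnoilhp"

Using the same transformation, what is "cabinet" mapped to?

ctaebni

The rule is to take characters alternately from the front and the back (1st, last, 2nd, 2nd-last, ...).
"cabinet" → "ctaebni".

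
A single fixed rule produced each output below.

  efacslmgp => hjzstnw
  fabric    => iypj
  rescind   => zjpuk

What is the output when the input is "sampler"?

twsly

The pattern: delete the first 2 characters, then shift every letter 7 places forward in the alphabet (wrapping around).
"sampler" → "mpler" → "twsly".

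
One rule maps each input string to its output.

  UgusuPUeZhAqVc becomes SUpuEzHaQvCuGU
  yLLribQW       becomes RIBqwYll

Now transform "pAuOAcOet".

oaCoETPaU

Each output is the input with this applied: flip the case of every letter, then move the first 3 characters to the end (rotate left by 3).
For "pAuOAcOet" the result is "oaCoETPaU".
(Check on "UgusuPUeZhAqVc": → "uGUSUpuEzHaQvC" → "SUpuEzHaQvCuGU" ✓)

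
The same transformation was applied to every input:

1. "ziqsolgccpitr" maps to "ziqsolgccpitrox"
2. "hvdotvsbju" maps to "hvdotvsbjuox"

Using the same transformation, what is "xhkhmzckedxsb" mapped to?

The pattern: append "ox".
Doing the same to "xhkhmzckedxsb": "xhkhmzckedxsbox".

xhkhmzckedxsbox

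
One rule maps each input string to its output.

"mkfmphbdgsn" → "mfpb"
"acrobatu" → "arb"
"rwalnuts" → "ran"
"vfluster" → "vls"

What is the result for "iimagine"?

The rule is to delete the last 3 characters, then keep every other character starting from the first (positions 1st, 3rd, 5th, ...).
"iimagine" → "iimag" → "img".

img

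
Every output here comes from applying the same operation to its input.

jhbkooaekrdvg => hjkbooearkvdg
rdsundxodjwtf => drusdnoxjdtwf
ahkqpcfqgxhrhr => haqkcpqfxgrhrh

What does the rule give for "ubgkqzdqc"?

bukgzqqdc

Each output is the input with this applied: swap each adjacent pair of characters (1↔2, 3↔4, ...).
For "ubgkqzdqc" the result is "bukgzqqdc".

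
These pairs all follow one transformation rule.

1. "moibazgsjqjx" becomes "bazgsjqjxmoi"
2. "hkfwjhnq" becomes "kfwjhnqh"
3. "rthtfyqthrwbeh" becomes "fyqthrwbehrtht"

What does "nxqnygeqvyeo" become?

Each output is the input with this applied: swap the front and back halves of the string, then move the last 3 characters to the front (rotate right by 3).
For "nxqnygeqvyeo" the result is "nygeqvyeonxq".
(Check on "hkfwjhnq": → "jhnqhkfw" → "kfwjhnqh" ✓)

nygeqvyeonxq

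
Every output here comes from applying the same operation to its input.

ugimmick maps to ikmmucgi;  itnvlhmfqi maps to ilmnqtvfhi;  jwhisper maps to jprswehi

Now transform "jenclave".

ejlnvace

Rule — sort the characters into alphabetical order, then move the first 3 characters to the end (rotate left by 3).
On "jenclave": the first step gives "aceejlnv", and the second then gives "ejlnvace".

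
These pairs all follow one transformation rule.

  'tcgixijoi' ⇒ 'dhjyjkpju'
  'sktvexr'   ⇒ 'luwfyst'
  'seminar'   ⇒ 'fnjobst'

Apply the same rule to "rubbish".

Rule — shift every letter 1 place forward in the alphabet (wrapping around), then move the first character to the end.
For "rubbish", step one produces "svccjti"; step two turns that into "vccjtis".

vccjtis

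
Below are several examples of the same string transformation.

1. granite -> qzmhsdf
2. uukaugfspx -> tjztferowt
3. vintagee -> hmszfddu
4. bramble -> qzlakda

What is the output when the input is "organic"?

The rule is to shift every letter 1 place backward in the alphabet (wrapping around), then move the first character to the end.
On "organic": the first step gives "nqfzmhb", and the second then gives "qfzmhbn".

qfzmhbn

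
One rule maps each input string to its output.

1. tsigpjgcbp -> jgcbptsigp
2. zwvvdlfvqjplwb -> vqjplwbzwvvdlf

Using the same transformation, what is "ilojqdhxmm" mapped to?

In each case the input is transformed by: swap the front and back halves of the string.
So "ilojqdhxmm" becomes "dhxmmilojq".

dhxmmilojq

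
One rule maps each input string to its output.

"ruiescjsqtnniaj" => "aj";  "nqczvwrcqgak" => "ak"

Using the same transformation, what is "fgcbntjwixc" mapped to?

The rule is to keep only the last 2 characters.
On "fgcbntjwixc" that produces "xc".

xc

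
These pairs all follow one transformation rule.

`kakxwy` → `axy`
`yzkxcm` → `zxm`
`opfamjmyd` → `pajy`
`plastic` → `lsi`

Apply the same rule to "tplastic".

The transformation: keep every other character starting from the second (positions 2nd, 4th, 6th, ...).
For "tplastic" the result is "patc".

patc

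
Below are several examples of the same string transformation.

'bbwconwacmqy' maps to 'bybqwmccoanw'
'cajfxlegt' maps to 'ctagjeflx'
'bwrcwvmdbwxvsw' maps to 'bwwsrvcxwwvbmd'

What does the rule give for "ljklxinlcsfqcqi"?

Rule — take characters alternately from the front and the back (1st, last, 2nd, 2nd-last, ...).
"ljklxinlcsfqcqi" → "lijqkclqxfisncl".

lijqkclqxfisncl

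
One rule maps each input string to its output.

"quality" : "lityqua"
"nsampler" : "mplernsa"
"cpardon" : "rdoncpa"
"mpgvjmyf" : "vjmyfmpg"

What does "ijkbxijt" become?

Rule — move the first 3 characters to the end (rotate left by 3).
On "ijkbxijt" that produces "bxijtijk".

bxijtijk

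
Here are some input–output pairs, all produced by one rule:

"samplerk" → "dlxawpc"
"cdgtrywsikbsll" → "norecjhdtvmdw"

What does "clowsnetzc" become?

nwzhdypek

Each output is the input with this applied: delete the last character, then shift every letter 11 places forward in the alphabet (wrapping around).
For "clowsnetzc", step one produces "clowsnetz"; step two turns that into "nwzhdypek".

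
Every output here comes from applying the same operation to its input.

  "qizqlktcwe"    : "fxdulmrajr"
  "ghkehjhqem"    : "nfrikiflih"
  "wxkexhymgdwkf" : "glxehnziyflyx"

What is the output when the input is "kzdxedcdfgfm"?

nghgedefyeal

Looking at the pairs, the operation is to reverse the string, then shift every letter 1 place forward in the alphabet (wrapping around).
Starting from "kzdxedcdfgfm": after the first operation, "mfgfdcdexdzk"; after the second, "nghgedefyeal".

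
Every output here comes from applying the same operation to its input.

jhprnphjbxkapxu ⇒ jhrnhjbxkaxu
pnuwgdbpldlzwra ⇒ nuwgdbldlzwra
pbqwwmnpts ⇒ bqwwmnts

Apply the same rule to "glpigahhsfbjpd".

gligahhsfbjd

Rule — remove every "p".
For "glpigahhsfbjpd" the result is "gligahhsfbjd".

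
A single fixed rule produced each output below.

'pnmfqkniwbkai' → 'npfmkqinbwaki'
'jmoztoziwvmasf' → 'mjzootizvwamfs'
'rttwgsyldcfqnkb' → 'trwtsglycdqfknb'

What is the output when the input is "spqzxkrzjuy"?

The transformation: swap each adjacent pair of characters (1↔2, 3↔4, ...).
"spqzxkrzjuy" → "pszqkxzrujy".

pszqkxzrujy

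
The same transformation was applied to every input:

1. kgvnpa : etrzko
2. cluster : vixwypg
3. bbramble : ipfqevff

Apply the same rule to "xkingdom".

qshkrmob

Rule — shift every letter 4 places forward in the alphabet (wrapping around), then reverse the string.
On "xkingdom": the first step gives "bomrkhsq", and the second then gives "qshkrmob".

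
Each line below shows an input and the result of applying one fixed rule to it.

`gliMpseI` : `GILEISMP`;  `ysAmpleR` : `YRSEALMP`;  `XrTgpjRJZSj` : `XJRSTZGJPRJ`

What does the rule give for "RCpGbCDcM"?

Looking at the pairs, the operation is to take characters alternately from the front and the back (1st, last, 2nd, 2nd-last, ...), then convert every letter to uppercase.
For "RCpGbCDcM", step one produces "RMCcpDGCb"; step two turns that into "RMCCPDGCB".
(Check on "gliMpseI": → "gIleisMp" → "GILEISMP" ✓)

RMCCPDGCB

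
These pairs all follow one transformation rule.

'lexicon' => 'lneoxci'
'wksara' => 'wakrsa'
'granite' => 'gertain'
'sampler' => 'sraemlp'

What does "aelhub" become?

abeulh

The pattern: take characters alternately from the front and the back (1st, last, 2nd, 2nd-last, ...).
So "aelhub" becomes "abeulh".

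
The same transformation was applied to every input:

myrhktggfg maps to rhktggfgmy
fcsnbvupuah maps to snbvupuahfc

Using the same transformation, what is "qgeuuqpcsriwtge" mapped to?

The pattern: move the first 2 characters to the end (rotate left by 2).
On "qgeuuqpcsriwtge" that produces "euuqpcsriwtgeqg".

euuqpcsriwtgeqg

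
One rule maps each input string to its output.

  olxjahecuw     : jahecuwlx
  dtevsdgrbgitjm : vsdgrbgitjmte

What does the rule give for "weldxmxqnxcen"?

What's happening: delete the first character, then move the first 2 characters to the end (rotate left by 2).
For "weldxmxqnxcen", step one produces "eldxmxqnxcen"; step two turns that into "dxmxqnxcenel".

dxmxqnxcenel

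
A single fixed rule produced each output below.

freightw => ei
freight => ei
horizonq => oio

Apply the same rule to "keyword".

eo

Each output is the input with this applied: keep only the vowels.
So "keyword" becomes "eo".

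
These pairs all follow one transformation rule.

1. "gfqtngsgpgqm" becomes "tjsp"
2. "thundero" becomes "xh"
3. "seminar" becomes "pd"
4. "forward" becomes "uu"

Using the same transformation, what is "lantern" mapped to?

qu

The pattern: shift every letter 3 places forward in the alphabet (wrapping around), then keep one character in every 3, starting at position 3 (positions 3rd, 6th, 9th, ...).
For "lantern" the result is "qu".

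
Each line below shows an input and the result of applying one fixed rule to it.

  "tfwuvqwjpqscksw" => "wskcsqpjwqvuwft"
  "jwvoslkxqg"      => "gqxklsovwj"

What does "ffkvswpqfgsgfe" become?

The transformation: reverse the string.
Doing the same to "ffkvswpqfgsgfe": "efgsgfqpwsvkff".

efgsgfqpwsvkff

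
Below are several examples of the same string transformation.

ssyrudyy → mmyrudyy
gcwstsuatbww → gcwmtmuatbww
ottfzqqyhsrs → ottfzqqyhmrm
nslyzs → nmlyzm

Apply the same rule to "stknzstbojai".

The transformation: replace every "s" with "m".
"stknzstbojai" → "mtknzmtbojai".

mtknzmtbojai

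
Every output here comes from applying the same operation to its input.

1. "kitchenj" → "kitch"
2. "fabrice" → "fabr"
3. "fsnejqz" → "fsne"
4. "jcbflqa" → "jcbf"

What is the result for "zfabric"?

zfab

The pattern: delete the last 3 characters.
Applying that to "zfabric" gives "zfab".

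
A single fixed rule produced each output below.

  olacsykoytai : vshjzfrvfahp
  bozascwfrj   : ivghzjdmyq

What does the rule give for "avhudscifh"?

hcobkzjpmo

The rule is to shift every letter 7 places forward in the alphabet (wrapping around).
So "avhudscifh" becomes "hcobkzjpmo".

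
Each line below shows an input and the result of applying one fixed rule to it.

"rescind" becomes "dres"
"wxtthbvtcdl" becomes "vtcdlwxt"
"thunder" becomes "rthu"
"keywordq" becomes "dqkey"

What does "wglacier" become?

In each case the input is transformed by: move the first 3 characters to the end (rotate left by 3), then delete the first 3 characters.
Applying that to "wglacier" gives "erwgl".
(Check on "thunder": → "nderthu" → "rthu" ✓)

erwgl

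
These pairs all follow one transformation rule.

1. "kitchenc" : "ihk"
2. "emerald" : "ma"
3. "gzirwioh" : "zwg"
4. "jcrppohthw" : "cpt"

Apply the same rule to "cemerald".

erc

The pattern: swap the first and last characters, then keep one character in every 3, starting at position 2 (positions 2nd, 5th, 8th, ...).
For "cemerald", step one produces "demeralc"; step two turns that into "erc".
(Check on "emerald": → "dmerale" → "ma" ✓)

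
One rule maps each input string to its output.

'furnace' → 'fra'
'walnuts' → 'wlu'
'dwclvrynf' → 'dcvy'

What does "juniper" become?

The rule is to move the last character to the front, then keep every other character starting from the second (positions 2nd, 4th, 6th, ...).
Applying both steps to "juniper": "rjunipe", then "jnp".

jnp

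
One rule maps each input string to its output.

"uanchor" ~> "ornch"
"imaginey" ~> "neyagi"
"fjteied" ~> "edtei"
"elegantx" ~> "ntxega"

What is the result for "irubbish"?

ishubb

Rule — delete the first 2 characters, then move the first 3 characters to the end (rotate left by 3).
For "irubbish", step one produces "ubbish"; step two turns that into "ishubb".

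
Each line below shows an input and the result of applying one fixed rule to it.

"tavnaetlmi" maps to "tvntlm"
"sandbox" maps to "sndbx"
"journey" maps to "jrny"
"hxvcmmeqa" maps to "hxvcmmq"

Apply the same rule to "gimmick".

gmmck

Each output is the input with this applied: remove every vowel.
For "gimmick" the result is "gmmck".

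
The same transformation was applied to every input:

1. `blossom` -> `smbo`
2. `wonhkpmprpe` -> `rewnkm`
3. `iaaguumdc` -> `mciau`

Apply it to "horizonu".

The rule is to keep every other character starting from the first (positions 1st, 3rd, 5th, ...), then move the last 2 characters to the front (rotate right by 2).
Starting from "horizonu": after the first operation, "hrzn"; after the second, "znhr".

znhr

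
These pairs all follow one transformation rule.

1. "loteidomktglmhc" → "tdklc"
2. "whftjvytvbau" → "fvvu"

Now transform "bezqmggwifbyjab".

The transformation: keep one character in every 3, starting at position 3 (positions 3rd, 6th, 9th, ...).
So "bezqmggwifbyjab" becomes "zgiyb".

zgiyb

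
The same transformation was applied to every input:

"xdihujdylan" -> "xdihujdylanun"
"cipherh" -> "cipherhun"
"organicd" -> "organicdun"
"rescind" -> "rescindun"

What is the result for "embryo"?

embryoun

In each case the input is transformed by: append "un".
On "embryo" that produces "embryoun".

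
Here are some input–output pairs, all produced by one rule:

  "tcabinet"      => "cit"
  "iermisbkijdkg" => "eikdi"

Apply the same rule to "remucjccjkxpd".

eccxr

What's happening: move the first character to the end, then keep one character in every 3, starting at position 1 (positions 1st, 4th, 7th, ...).
"remucjccjkxpd" → "eccxr".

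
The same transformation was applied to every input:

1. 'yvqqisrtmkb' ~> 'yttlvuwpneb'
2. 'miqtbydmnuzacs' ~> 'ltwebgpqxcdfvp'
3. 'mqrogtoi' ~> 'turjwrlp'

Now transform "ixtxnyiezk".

Rule — move the first character to the end, then shift every letter 3 places forward in the alphabet (wrapping around).
Working it through for "ixtxnyiezk": intermediate "xtxnyiezki", final "awaqblhcnl".

awaqblhcnl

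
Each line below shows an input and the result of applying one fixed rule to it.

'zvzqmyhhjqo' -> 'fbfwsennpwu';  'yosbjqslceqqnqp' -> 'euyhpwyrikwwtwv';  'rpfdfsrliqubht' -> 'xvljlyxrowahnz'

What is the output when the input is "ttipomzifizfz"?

zzovusfoloflf

Rule — shift every letter 6 places forward in the alphabet (wrapping around).
Applying that to "ttipomzifizfz" gives "zzovusfoloflf".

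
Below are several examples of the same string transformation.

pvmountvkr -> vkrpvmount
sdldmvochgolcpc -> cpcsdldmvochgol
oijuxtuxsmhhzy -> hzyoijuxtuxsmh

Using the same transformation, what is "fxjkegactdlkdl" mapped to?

Each output is the input with this applied: move the last 3 characters to the front (rotate right by 3).
Doing the same to "fxjkegactdlkdl": "kdlfxjkegactdl".

kdlfxjkegactdl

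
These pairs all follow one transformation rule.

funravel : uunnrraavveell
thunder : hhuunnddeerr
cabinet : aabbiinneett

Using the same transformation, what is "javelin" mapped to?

In each case the input is transformed by: delete the first character, then double every character.
So "javelin" becomes "aavveelliinn".

aavveelliinn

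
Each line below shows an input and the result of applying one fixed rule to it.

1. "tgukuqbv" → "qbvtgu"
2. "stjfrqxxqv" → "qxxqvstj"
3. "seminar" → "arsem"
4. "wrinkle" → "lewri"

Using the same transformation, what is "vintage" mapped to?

gevin

In each case the input is transformed by: move the first 3 characters to the end (rotate left by 3), then delete the first 2 characters.
Applying both steps to "vintage": "tagevin", then "gevin".
(Check on "wrinkle": → "nklewri" → "lewri" ✓)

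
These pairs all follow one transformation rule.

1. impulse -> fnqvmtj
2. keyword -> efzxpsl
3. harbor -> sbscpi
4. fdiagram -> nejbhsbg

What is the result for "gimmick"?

Looking at the pairs, the operation is to swap the first and last characters, then shift every letter 1 place forward in the alphabet (wrapping around).
Starting from "gimmick": after the first operation, "kimmicg"; after the second, "ljnnjdh".

ljnnjdh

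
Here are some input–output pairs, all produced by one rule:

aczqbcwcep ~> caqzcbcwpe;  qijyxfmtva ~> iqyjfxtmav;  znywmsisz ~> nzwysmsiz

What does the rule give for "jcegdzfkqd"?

In each case the input is transformed by: swap each adjacent pair of characters (1↔2, 3↔4, ...).
Applying that to "jcegdzfkqd" gives "cjgezdkfdq".

cjgezdkfdq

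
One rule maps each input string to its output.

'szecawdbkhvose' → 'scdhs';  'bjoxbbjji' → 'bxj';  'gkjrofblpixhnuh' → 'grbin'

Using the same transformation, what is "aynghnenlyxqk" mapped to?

The rule is to keep one character in every 3, starting at position 1 (positions 1st, 4th, 7th, ...).
For "aynghnenlyxqk" the result is "ageyk".

ageyk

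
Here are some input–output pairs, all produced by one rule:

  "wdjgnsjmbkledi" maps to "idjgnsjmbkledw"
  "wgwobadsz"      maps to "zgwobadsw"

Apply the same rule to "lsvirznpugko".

Looking at the pairs, the operation is to swap the first and last characters.
Applying that to "lsvirznpugko" gives "osvirznpugkl".

osvirznpugkl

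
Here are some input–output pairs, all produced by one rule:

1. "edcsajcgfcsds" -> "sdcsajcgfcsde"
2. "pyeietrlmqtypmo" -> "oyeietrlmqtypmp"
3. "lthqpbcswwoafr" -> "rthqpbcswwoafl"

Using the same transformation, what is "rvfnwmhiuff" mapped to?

The rule is to swap the first and last characters.
For "rvfnwmhiuff" the result is "fvfnwmhiufr".

fvfnwmhiufr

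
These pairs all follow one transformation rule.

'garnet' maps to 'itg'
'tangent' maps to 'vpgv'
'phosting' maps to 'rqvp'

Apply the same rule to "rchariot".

tjtq

Rule — shift every letter 2 places forward in the alphabet (wrapping around), then keep every other character starting from the first (positions 1st, 3rd, 5th, ...).
"rchariot" → "tejctkqv" → "tjtq".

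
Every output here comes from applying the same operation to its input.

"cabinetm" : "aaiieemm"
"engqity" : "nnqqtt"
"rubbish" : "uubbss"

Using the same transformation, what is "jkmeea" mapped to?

In each case the input is transformed by: keep every other character starting from the second (positions 2nd, 4th, 6th, ...), then double every character.
Working it through for "jkmeea": intermediate "kea", final "kkeeaa".

kkeeaa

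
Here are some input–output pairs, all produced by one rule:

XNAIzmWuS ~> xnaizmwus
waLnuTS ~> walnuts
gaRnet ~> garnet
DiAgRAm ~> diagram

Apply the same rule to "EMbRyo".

embryo

The pattern: convert every letter to lowercase.
Doing the same to "EMbRyo": "embryo".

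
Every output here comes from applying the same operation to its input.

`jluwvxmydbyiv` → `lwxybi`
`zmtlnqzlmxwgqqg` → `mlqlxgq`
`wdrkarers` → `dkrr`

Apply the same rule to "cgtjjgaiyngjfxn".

The rule is to keep every other character starting from the second (positions 2nd, 4th, 6th, ...).
On "cgtjjgaiyngjfxn" that produces "gjginjx".

gjginjx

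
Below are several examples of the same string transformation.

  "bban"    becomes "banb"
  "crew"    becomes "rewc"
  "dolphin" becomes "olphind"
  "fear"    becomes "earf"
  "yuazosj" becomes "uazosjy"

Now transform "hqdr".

Each output is the input with this applied: move the first character to the end.
Doing the same to "hqdr": "qdrh".

qdrh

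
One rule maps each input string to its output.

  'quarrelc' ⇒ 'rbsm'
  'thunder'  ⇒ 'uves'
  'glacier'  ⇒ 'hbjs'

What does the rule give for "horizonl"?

isao

Each output is the input with this applied: shift every letter 1 place forward in the alphabet (wrapping around), then keep every other character starting from the first (positions 1st, 3rd, 5th, ...).
Applying both steps to "horizonl": "ipsjapom", then "isao".
(Check on "thunder": → "uivoefs" → "uves" ✓)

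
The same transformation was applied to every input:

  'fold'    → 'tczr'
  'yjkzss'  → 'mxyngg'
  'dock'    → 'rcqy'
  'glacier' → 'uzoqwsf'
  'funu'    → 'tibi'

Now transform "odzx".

crnl

Looking at the pairs, the operation is to shift every letter 12 places backward in the alphabet (wrapping around).
So "odzx" becomes "crnl".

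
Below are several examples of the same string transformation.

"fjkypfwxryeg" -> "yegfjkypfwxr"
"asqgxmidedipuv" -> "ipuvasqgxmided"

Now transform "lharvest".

tlharves

What's happening: move the first 3 characters to the end (rotate left by 3), then swap the front and back halves of the string.
On "lharvest" that produces "tlharves".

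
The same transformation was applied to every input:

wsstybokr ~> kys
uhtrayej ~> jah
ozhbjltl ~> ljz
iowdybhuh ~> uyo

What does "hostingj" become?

Rule — keep one character in every 3, starting at position 2 (positions 2nd, 5th, 8th, ...), then reverse the string.
Applying both steps to "hostingj": "oij", then "jio".

jio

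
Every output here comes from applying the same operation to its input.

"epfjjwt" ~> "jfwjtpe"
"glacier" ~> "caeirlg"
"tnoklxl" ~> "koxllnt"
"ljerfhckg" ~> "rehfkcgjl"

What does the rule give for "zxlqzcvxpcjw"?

The pattern: swap each adjacent pair of characters (1↔2, 3↔4, ...), then move the first 2 characters to the end (rotate left by 2).
Starting from "zxlqzcvxpcjw": after the first operation, "xzqlczxvcpwj"; after the second, "qlczxvcpwjxz".

qlczxvcpwjxz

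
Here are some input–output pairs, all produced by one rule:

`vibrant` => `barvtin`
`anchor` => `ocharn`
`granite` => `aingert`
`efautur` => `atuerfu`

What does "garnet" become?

erngta

The rule is to take characters alternately from the front and the back (1st, last, 2nd, 2nd-last, ...), then move the last 3 characters to the front (rotate right by 3).
For "garnet", step one produces "gtaern"; step two turns that into "erngta".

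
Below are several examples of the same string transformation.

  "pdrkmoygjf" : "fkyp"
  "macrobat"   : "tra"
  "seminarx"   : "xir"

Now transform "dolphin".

In each case the input is transformed by: swap the first and last characters, then keep one character in every 3, starting at position 1 (positions 1st, 4th, 7th, ...).
On "dolphin": the first step gives "nolphid", and the second then gives "npd".
(Check on "seminarx": → "xeminars" → "xir" ✓)

npd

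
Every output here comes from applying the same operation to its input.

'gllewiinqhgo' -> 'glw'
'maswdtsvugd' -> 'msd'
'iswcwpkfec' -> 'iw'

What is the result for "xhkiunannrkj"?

xku

The pattern: keep every other character starting from the first (positions 1st, 3rd, 5th, ...), then delete the last 3 characters.
Applying both steps to "xhkiunannrkj": "xkuank", then "xku".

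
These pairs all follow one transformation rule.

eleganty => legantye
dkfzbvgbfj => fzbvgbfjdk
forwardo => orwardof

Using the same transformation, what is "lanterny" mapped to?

anternyl

Rule — swap the front and back halves of the string, then move the last 3 characters to the front (rotate right by 3).
Applying both steps to "lanterny": "ernylant", then "anternyl".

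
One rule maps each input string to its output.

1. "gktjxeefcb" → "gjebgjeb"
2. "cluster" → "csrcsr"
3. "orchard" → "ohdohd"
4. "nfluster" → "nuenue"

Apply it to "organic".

oacoac

Each output is the input with this applied: keep one character in every 3, starting at position 1 (positions 1st, 4th, 7th, ...), then write the whole string twice.
Starting from "organic": after the first operation, "oac"; after the second, "oacoac".
(Check on "cluster": → "csr" → "csrcsr" ✓)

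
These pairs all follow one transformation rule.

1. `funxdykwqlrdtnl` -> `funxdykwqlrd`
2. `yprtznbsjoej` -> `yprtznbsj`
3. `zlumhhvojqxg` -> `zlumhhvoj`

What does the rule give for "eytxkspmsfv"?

The transformation: delete the last 3 characters.
On "eytxkspmsfv" that produces "eytxkspm".

eytxkspm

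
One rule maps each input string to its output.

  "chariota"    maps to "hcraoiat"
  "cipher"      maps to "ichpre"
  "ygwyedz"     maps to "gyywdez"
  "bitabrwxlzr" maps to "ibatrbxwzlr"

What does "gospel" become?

The transformation: swap each adjacent pair of characters (1↔2, 3↔4, ...).
For "gospel" the result is "ogpsle".

ogpsle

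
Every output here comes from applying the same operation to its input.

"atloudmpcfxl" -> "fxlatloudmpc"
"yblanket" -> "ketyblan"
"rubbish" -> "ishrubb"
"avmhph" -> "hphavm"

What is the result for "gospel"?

pelgos

The transformation: move the last 3 characters to the front (rotate right by 3).
"gospel" → "pelgos".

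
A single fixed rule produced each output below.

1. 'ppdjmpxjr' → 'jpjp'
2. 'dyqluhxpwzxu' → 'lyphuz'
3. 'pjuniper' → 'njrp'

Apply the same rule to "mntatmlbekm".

The transformation: keep every other character starting from the second (positions 2nd, 4th, 6th, ...), then swap each adjacent pair of characters (1↔2, 3↔4, ...).
Applying that to "mntatmlbekm" gives "anbmk".

anbmk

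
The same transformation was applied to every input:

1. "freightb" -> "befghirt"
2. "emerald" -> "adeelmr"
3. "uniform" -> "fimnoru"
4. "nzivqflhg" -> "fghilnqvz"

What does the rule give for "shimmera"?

The pattern: sort the characters into alphabetical order.
So "shimmera" becomes "aehimmrs".

aehimmrs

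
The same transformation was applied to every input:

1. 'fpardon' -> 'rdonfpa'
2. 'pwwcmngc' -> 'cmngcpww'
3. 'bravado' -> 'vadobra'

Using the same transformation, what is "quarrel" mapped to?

In each case the input is transformed by: move the first 3 characters to the end (rotate left by 3).
On "quarrel" that produces "rrelqua".

rrelqua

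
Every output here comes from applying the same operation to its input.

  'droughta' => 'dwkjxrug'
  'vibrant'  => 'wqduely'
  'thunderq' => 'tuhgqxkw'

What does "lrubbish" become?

kvleexuo

What's happening: reverse the string, then shift every letter 3 places forward in the alphabet (wrapping around).
"lrubbish" → "hsibburl" → "kvleexuo".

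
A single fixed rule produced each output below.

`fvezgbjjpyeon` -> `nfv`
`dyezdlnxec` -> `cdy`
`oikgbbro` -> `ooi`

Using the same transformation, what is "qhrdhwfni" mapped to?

iqh

What's happening: move the last character to the front, then keep only the first 3 characters.
Starting from "qhrdhwfni": after the first operation, "iqhrdhwfn"; after the second, "iqh".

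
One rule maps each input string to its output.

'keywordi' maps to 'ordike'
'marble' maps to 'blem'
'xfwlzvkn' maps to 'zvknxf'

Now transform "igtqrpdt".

rpdtig

In each case the input is transformed by: swap the front and back halves of the string, then delete the last 2 characters.
Working it through for "igtqrpdt": intermediate "rpdtigtq", final "rpdtig".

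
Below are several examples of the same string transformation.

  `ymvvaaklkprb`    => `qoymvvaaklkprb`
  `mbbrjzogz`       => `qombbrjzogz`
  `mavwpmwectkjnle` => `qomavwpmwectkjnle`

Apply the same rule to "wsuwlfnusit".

qowsuwlfnusit

What's happening: prepend "qo".
Doing the same to "wsuwlfnusit": "qowsuwlfnusit".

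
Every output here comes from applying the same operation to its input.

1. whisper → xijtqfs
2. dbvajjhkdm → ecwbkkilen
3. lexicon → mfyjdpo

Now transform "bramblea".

csbncmfb

What's happening: shift every letter 1 place forward in the alphabet (wrapping around).
On "bramblea" that produces "csbncmfb".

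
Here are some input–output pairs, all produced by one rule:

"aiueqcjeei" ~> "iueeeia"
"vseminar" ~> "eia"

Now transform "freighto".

In each case the input is transformed by: move the first character to the end, then keep only the vowels.
Applying both steps to "freighto": "reightof", then "eio".

eio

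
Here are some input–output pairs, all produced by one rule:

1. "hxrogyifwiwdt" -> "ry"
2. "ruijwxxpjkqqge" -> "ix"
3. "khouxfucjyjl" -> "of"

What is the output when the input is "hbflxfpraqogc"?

ff

Each output is the input with this applied: keep one character in every 3, starting at position 3 (positions 3rd, 6th, 9th, ...), then delete the last 2 characters.
"hbflxfpraqogc" → "ffag" → "ff".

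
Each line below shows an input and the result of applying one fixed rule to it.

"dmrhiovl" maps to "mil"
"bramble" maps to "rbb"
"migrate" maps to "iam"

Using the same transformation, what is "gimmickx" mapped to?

The pattern: move the first character to the end, then keep one character in every 3, starting at position 1 (positions 1st, 4th, 7th, ...).
Applying both steps to "gimmickx": "immickxg", then "iix".

iix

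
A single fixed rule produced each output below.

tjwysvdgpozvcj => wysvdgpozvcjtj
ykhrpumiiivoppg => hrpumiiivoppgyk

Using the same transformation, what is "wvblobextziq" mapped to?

blobextziqwv

In each case the input is transformed by: move the first 2 characters to the end (rotate left by 2).
"wvblobextziq" → "blobextziqwv".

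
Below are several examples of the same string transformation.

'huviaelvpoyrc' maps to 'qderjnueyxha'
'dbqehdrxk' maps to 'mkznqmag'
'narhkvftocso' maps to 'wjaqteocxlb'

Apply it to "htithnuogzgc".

qcrcqwdxpip

Rule — delete the last character, then shift every letter 9 places forward in the alphabet (wrapping around).
Working it through for "htithnuogzgc": intermediate "htithnuogzg", final "qcrcqwdxpip".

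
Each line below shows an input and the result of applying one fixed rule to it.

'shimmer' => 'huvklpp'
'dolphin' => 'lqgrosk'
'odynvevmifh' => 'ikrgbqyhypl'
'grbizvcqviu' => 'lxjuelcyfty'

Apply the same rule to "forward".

ugiruzd

The pattern: move the last 2 characters to the front (rotate right by 2), then shift every letter 3 places forward in the alphabet (wrapping around).
For "forward" the result is "ugiruzd".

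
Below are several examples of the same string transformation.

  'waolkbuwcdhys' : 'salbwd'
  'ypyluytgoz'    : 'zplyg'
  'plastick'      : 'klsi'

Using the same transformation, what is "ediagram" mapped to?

The transformation: move the last 2 characters to the front (rotate right by 2), then keep every other character starting from the second (positions 2nd, 4th, 6th, ...).
For "ediagram", step one produces "amediagr"; step two turns that into "mdar".
(Check on "waolkbuwcdhys": → "yswaolkbuwcdh" → "salbwd" ✓)

mdar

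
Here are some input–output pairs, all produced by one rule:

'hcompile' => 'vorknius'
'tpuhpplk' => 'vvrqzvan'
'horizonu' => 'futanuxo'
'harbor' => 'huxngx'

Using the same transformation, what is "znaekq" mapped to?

In each case the input is transformed by: shift every letter 6 places forward in the alphabet (wrapping around), then swap the front and back halves of the string.
On "znaekq": the first step gives "ftgkqw", and the second then gives "kqwftg".

kqwftg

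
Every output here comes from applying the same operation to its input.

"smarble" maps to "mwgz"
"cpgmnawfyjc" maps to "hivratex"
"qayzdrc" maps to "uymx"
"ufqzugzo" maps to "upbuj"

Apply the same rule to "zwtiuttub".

Each output is the input with this applied: shift every letter 5 places backward in the alphabet (wrapping around), then delete the first 3 characters.
On "zwtiuttub" that produces "dpoopw".

dpoopw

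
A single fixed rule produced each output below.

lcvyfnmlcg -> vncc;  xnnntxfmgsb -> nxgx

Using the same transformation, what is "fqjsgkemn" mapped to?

jkn

Rule — move the first 2 characters to the end (rotate left by 2), then keep one character in every 3, starting at position 1 (positions 1st, 4th, 7th, ...).
"fqjsgkemn" → "jsgkemnfq" → "jkn".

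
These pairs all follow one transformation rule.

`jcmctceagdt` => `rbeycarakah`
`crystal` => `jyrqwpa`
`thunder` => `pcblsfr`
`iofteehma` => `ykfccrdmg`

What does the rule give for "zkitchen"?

lcfargix

Rule — reverse the string, then shift every letter 2 places backward in the alphabet (wrapping around).
Starting from "zkitchen": after the first operation, "nehctikz"; after the second, "lcfargix".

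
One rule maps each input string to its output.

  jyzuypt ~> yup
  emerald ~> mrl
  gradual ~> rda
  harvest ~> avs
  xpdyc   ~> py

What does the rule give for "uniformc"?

The rule is to keep every other character starting from the second (positions 2nd, 4th, 6th, ...).
For "uniformc" the result is "nfrc".

nfrc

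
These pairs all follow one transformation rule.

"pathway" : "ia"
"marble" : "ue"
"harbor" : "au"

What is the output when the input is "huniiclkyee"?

Rule — shift every letter 7 places backward in the alphabet (wrapping around), then keep only the vowels.
So "huniiclkyee" becomes "ae".

ae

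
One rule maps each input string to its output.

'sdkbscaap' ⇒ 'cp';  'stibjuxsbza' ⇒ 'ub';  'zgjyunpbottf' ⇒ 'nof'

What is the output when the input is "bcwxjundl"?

ul

Rule — keep one character in every 3, starting at position 3 (positions 3rd, 6th, 9th, ...), then delete the first character.
"bcwxjundl" → "wul" → "ul".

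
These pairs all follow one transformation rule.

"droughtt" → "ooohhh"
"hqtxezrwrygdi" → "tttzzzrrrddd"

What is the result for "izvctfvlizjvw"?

The rule is to keep one character in every 3, starting at position 3 (positions 3rd, 6th, 9th, ...), then repeat every character 3 times.
For "izvctfvlizjvw", step one produces "vfiv"; step two turns that into "vvvfffiiivvv".

vvvfffiiivvv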